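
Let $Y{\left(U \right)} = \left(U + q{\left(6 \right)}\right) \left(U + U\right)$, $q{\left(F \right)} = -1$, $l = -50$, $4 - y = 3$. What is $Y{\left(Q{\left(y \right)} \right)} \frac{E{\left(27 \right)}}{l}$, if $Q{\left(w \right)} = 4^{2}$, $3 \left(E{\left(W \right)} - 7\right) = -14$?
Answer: $- \frac{112}{5} \approx -22.4$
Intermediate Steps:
$y = 1$ ($y = 4 - 3 = 1$)
$E{\left(W \right)} = \frac{7}{3}$ ($E{\left(W \right)} = 7 + \frac{1}{3} \left(-14\right) = 7 - \frac{14}{3} = \frac{7}{3}$)
$Q{\left(w \right)} = 16$
$Y{\left(U \right)} = 2 U \left(-1 + U\right)$ ($Y{\left(U \right)} = \left(U - 1\right) \left(U + U\right) = \left(-1 + U\right) 2 U = 2 U \left(-1 + U\right)$)
$Y{\left(Q{\left(y \right)} \right)} \frac{E{\left(27 \right)}}{l} = 2 \cdot 16 \left(-1 + 16\right) \frac{7}{3 \left(-50\right)} = 2 \cdot 16 \cdot 15 \cdot \frac{7}{3} \left(- \frac{1}{50}\right) = 480 \left(- \frac{7}{150}\right) = - \frac{112}{5}$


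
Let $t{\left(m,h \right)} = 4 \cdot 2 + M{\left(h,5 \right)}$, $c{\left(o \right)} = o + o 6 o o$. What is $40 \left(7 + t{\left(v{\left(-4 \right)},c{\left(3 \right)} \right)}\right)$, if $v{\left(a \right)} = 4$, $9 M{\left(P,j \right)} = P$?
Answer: $\frac{4000}{3} \approx 1333.3$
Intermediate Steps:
$M{\left(P,j \right)} = \frac{P}{9}$
$c{\left(o \right)} = o + 6 o^{3}$ ($c{\left(o \right)} = o + o 6 o^{2} = o + 6 o^{3}$)
$t{\left(m,h \right)} = 8 + \frac{h}{9}$ ($t{\left(m,h \right)} = 4 \cdot 2 + \frac{h}{9} = 8 + \frac{h}{9}$)
$40 \left(7 + t{\left(v{\left(-4 \right)},c{\left(3 \right)} \right)}\right) = 40 \left(7 + \left(8 + \frac{3 + 6 \cdot 3^{3}}{9}\right)\right) = 40 \left(7 + \left(8 + \frac{3 + 6 \cdot 27}{9}\right)\right) = 40 \left(7 + \left(8 + \frac{3 + 162}{9}\right)\right) = 40 \left(7 + \left(8 + \frac{1}{9} \cdot 165\right)\right) = 40 \left(7 + \left(8 + \frac{55}{3}\right)\right) = 40 \left(7 + \frac{79}{3}\right) = 40 \cdot \frac{100}{3} = \frac{4000}{3}$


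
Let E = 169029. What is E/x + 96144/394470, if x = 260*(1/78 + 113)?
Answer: 6950190083/1159084350 ≈ 5.9963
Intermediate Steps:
x = 88150/3 (x = 260*(1/78 + 113) = 260*(8815/78) = 88150/3 ≈ 29383.)
E/x + 96144/394470 = 169029/(88150/3) + 96144/394470 = 169029*(3/88150) + 96144*(1/394470) = 507087/88150 + 16024/65745 = 6950190083/1159084350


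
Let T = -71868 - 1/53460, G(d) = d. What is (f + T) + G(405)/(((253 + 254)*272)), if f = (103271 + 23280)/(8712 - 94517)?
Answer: -757725001086577961/10543071773520 ≈ -71870.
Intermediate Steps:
T = -3842063281/53460 (T = -71868 - 1*1/53460 = -71868 - 1/53460 = -3842063281/53460 ≈ -71868.)
f = -126551/85805 (f = 126551/(-85805) = 126551*(-1/85805) = -126551/85805 ≈ -1.4749)
(f + T) + G(405)/(((253 + 254)*272)) = (-126551/85805 - 3842063281/53460) + 405/(((253 + 254)*272)) = -65935001048533/917427060 + 405/((507*272)) = -65935001048533/917427060 + 405/137904 = -65935001048533/917427060 + 405*(1/137904) = -65935001048533/917427060 + 135/45968 = -757725001086577961/10543071773520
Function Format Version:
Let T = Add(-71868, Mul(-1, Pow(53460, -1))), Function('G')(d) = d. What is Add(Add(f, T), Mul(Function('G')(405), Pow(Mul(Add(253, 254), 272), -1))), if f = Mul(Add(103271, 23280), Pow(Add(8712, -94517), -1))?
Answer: Rational(-757725001086577961, 10543071773520) ≈ -71870.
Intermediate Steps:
T = Rational(-3842063281, 53460) (T = Add(-71868, Mul(-1, Rational(1, 53460))) = Add(-71868, Rational(-1, 53460)) = Rational(-3842063281, 53460) ≈ -71868.)
f = Rational(-126551, 85805) (f = Mul(126551, Pow(-85805, -1)) = Mul(126551, Rational(-1, 85805)) = Rational(-126551, 85805) ≈ -1.4749)
Add(Add(f, T), Mul(Function('G')(405), Pow(Mul(Add(253, 254), 272), -1))) = Add(Add(Rational(-126551, 85805), Rational(-3842063281, 53460)), Mul(405, Pow(Mul(Add(253, 254), 272), -1))) = Add(Rational(-65935001048533, 917427060), Mul(405, Pow(Mul(507, 272), -1))) = Add(Rational(-65935001048533, 917427060), Mul(405, Pow(137904, -1))) = Add(Rational(-65935001048533, 917427060), Mul(405, Rational(1, 137904))) = Add(Rational(-65935001048533, 917427060), Rational(135, 45968)) = Rational(-757725001086577961, 10543071773520)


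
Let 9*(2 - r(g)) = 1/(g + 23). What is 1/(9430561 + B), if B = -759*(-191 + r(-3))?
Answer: 60/574440973 ≈ 1.0445e-7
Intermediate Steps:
r(g) = 2 - 1/(9*(23 + g)) (r(g) = 2 - 1/(9*(g + 23)) = 2 - 1/(9*(23 + g)))
B = 8607313/60 (B = -759*(-191 + (413 + 18*(-3))/(9*(23 - 3))) = -759*(-191 + (⅑)*(413 - 54)/20) = -759*(-191 + (⅑)*(1/20)*359) = -759*(-191 + 359/180) = -759*(-34021/180) = 8607313/60 ≈ 1.4346e+5)
1/(9430561 + B) = 1/(9430561 + 8607313/60) = 1/(574440973/60) = 60/574440973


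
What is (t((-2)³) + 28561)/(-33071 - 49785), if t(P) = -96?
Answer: -28465/82856 ≈ -0.34355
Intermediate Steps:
(t((-2)³) + 28561)/(-33071 - 49785) = (-96 + 28561)/(-33071 - 49785) = 28465/(-82856) = 28465*(-1/82856) = -28465/82856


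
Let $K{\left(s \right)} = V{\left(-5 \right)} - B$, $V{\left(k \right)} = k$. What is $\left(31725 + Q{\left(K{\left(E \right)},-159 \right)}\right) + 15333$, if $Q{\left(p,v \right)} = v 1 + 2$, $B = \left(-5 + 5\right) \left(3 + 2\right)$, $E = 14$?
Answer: $46901$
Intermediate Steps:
$B = 0$ ($B = 0 \cdot 5 = 0$)
$K{\left(s \right)} = -5$ ($K{\left(s \right)} = -5 - 0 = -5 + 0 = -5$)
$Q{\left(p,v \right)} = 2 + v$ ($Q{\left(p,v \right)} = v + 2 = 2 + v$)
$\left(31725 + Q{\left(K{\left(E \right)},-159 \right)}\right) + 15333 = \left(31725 + \left(2 - 159\right)\right) + 15333 = \left(31725 - 157\right) + 15333 = 31568 + 15333 = 46901$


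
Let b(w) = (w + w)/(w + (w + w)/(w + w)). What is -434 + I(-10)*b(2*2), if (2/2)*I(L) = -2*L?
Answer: -402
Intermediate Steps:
I(L) = -2*L
b(w) = 2*w/(1 + w) (b(w) = (2*w)/(w + (2*w)/((2*w))) = (2*w)/(w + (2*w)*(1/(2*w))) = (2*w)/(w + 1) = (2*w)/(1 + w) = 2*w/(1 + w))
-434 + I(-10)*b(2*2) = -434 + (-2*(-10))*(2*(2*2)/(1 + 2*2)) = -434 + 20*(2*4/(1 + 4)) = -434 + 20*(2*4/5) = -434 + 20*(2*4*(1/5)) = -434 + 20*(8/5) = -434 + 32 = -402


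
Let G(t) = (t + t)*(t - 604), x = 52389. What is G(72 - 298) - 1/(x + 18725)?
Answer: 26679128239/71114 ≈ 3.7516e+5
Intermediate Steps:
G(t) = 2*t*(-604 + t) (G(t) = (2*t)*(-604 + t) = 2*t*(-604 + t))
G(72 - 298) - 1/(x + 18725) = 2*(72 - 298)*(-604 + (72 - 298)) - 1/(52389 + 18725) = 2*(-226)*(-604 - 226) - 1/71114 = 2*(-226)*(-830) - 1*1/71114 = 375160 - 1/71114 = 26679128239/71114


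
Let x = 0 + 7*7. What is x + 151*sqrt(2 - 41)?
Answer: 49 + 151*I*sqrt(39) ≈ 49.0 + 943.0*I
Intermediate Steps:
x = 49 (x = 0 + 49 = 49)
x + 151*sqrt(2 - 41) = 49 + 151*sqrt(2 - 41) = 49 + 151*sqrt(-39) = 49 + 151*(I*sqrt(39)) = 49 + 151*I*sqrt(39)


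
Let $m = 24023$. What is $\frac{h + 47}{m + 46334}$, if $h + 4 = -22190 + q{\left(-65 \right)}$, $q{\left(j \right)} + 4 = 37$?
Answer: $- \frac{22114}{70357} \approx -0.31431$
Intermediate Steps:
$q{\left(j \right)} = 33$ ($q{\left(j \right)} = -4 + 37 = 33$)
$h = -22161$ ($h = -4 + \left(-22190 + 33\right) = -4 - 22157 = -22161$)
$\frac{h + 47}{m + 46334} = \frac{-22161 + 47}{24023 + 46334} = - \frac{22114}{70357}$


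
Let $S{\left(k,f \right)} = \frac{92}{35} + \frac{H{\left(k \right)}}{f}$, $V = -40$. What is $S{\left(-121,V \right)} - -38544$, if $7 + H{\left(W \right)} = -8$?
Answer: $\frac{10793161}{280} \approx 38547.0$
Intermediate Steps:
$H{\left(W \right)} = -15$ ($H{\left(W \right)} = -7 - 8 = -15$)
$S{\left(k,f \right)} = \frac{92}{35} - \frac{15}{f}$
$S{\left(-121,V \right)} - -38544 = \left(\frac{92}{35} - \frac{15}{-40}\right) - -38544 = \left(\frac{92}{35} - - \frac{3}{8}\right) + 38544 = \left(\frac{92}{35} + \frac{3}{8}\right) + 38544 = \frac{841}{280} + 38544 = \frac{10793161}{280}$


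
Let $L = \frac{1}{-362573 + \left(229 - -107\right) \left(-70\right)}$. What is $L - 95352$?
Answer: $- \frac{36814739737}{386093} \approx -95352.0$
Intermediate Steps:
$L = - \frac{1}{386093}$ ($L = \frac{1}{-362573 + \left(229 + 107\right) \left(-70\right)} = \frac{1}{-362573 + 336 \left(-70\right)} = \frac{1}{-362573 - 23520} = \frac{1}{-386093} = - \frac{1}{386093} \approx -2.59 \cdot 10^{-6}$)
$L - 95352 = - \frac{1}{386093} - 95352 = - \frac{36814739737}{386093}$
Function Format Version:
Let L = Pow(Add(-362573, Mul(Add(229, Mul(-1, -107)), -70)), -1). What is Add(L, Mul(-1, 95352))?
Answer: Rational(-36814739737, 386093) ≈ -95352.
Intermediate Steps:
L = Rational(-1, 386093) (L = Pow(Add(-362573, Mul(Add(229, 107), -70)), -1) = Pow(Add(-362573, Mul(336, -70)), -1) = Pow(Add(-362573, -23520), -1) = Pow(-386093, -1) = Rational(-1, 386093) ≈ -2.5900e-6)
Add(L, Mul(-1, 95352)) = Add(Rational(-1, 386093), Mul(-1, 95352)) = Add(Rational(-1, 386093), -95352) = Rational(-36814739737, 386093)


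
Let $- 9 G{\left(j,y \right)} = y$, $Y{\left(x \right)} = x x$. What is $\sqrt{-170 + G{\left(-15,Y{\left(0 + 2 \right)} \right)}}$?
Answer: $\frac{i \sqrt{1534}}{3} \approx 13.055 i$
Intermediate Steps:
$Y{\left(x \right)} = x^{2}$
$G{\left(j,y \right)} = - \frac{y}{9}$
$\sqrt{-170 + G{\left(-15,Y{\left(0 + 2 \right)} \right)}} = \sqrt{-170 - \frac{\left(0 + 2\right)^{2}}{9}} = \sqrt{-170 - \frac{2^{2}}{9}} = \sqrt{-170 - \frac{4}{9}} = \sqrt{- \frac{1534}{9}} = \frac{i \sqrt{1534}}{3}$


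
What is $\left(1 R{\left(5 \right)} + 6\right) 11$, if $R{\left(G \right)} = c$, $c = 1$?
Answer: $77$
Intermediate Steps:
$R{\left(G \right)} = 1$
$\left(1 R{\left(5 \right)} + 6\right) 11 = \left(1 \cdot 1 + 6\right) 11 = \left(1 + 6\right) 11 = 7 \cdot 11 = 77$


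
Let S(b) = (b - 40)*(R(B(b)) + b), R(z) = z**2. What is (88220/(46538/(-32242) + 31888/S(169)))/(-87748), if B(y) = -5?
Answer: 4448980320015/748748704301 ≈ 5.9419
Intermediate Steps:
S(b) = (-40 + b)*(25 + b) (S(b) = (b - 40)*((-5)**2 + b) = (-40 + b)*(25 + b))
(88220/(46538/(-32242) + 31888/S(169)))/(-87748) = (88220/(46538/(-32242) + 31888/(-1000 + 169**2 - 15*169)))/(-87748) = (88220/(46538*(-1/32242) + 31888/(-1000 + 28561 - 2535)))*(-1/87748) = (88220/(-23269/16121 + 31888/25026))*(-1/87748) = (88220/(-23269/16121 + 31888*(1/25026)))*(-1/87748) = (88220/(-23269/16121 + 15944/12513))*(-1/87748) = (88220/(-34131773/201722073))*(-1/87748) = (88220*(-201722073/34131773))*(-1/87748) = -17795921280060/34131773*(-1/87748) = 4448980320015/748748704301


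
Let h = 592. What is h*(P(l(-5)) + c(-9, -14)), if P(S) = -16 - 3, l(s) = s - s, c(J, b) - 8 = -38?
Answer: -29008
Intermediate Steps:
c(J, b) = -30 (c(J, b) = 8 - 38 = -30)
l(s) = 0
P(S) = -19
h*(P(l(-5)) + c(-9, -14)) = 592*(-19 - 30) = 592*(-49) = -29008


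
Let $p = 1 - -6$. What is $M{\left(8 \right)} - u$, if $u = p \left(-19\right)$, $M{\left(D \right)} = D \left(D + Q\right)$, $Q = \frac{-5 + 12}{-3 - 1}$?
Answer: $183$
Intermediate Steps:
$Q = - \frac{7}{4}$ ($Q = \frac{7}{-4} = 7 \left(- \frac{1}{4}\right) = - \frac{7}{4} \approx -1.75$)
$p = 7$ ($p = 1 + 6 = 7$)
$M{\left(D \right)} = D \left(- \frac{7}{4} + D\right)$ ($M{\left(D \right)} = D \left(D - \frac{7}{4}\right) = D \left(- \frac{7}{4} + D\right)$)
$u = -133$ ($u = 7 \left(-19\right) = -133$)
$M{\left(8 \right)} - u = \frac{1}{4} \cdot 8 \left(-7 + 4 \cdot 8\right) - -133 = \frac{1}{4} \cdot 8 \left(-7 + 32\right) + 133 = \frac{1}{4} \cdot 8 \cdot 25 + 133 = 50 + 133 = 183$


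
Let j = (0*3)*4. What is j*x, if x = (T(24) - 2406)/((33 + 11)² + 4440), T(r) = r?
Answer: 0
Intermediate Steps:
j = 0 (j = 0*4 = 0)
x = -1191/3188 (x = (24 - 2406)/((33 + 11)² + 4440) = -2382/(44² + 4440) = -2382/(1936 + 4440) = -2382/6376 = -2382*1/6376 = -1191/3188 ≈ -0.37359)
j*x = 0*(-1191/3188) = 0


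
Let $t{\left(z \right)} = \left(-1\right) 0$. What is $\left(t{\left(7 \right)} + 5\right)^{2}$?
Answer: $25$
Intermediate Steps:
$t{\left(z \right)} = 0$
$\left(t{\left(7 \right)} + 5\right)^{2} = \left(0 + 5\right)^{2} = 5^{2} = 25$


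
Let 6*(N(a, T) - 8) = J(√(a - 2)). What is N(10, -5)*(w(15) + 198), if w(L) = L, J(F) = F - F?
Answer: 1704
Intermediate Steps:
J(F) = 0
N(a, T) = 8 (N(a, T) = 8 + (⅙)*0 = 8 + 0 = 8)
N(10, -5)*(w(15) + 198) = 8*(15 + 198) = 8*213 = 1704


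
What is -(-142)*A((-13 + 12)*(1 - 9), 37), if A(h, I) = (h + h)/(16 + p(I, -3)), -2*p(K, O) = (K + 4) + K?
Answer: -2272/23 ≈ -98.783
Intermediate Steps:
p(K, O) = -2 - K (p(K, O) = -((K + 4) + K)/2 = -((4 + K) + K)/2 = -(4 + 2*K)/2 = -2 - K)
A(h, I) = 2*h/(14 - I) (A(h, I) = (h + h)/(16 + (-2 - I)) = (2*h)/(14 - I) = 2*h/(14 - I))
-(-142)*A((-13 + 12)*(1 - 9), 37) = -(-142)*(-2*(-13 + 12)*(1 - 9)/(-14 + 37)) = -(-142)*(-2*(-1*(-8))/23) = -(-142)*(-2*8*1/23) = -(-142)*(-16)/23 = -142*16/23 = -2272/23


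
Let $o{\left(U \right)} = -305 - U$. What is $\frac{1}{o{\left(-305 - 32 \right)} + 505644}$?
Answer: $\frac{1}{505676} \approx 1.9776 \cdot 10^{-6}$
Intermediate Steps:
$\frac{1}{o{\left(-305 - 32 \right)} + 505644} = \frac{1}{\left(-305 - \left(-305 - 32\right)\right) + 505644} = \frac{1}{\left(-305 - -337\right) + 505644} = \frac{1}{\left(-305 + 337\right) + 505644} = \frac{1}{32 + 505644} = \frac{1}{505676}$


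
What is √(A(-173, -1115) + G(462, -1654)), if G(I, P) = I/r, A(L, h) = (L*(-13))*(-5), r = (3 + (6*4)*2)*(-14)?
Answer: 2*I*√812498/17 ≈ 106.05*I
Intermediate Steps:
r = -714 (r = (3 + 24*2)*(-14) = (3 + 48)*(-14) = 51*(-14) = -714)
A(L, h) = 65*L (A(L, h) = -13*L*(-5) = 65*L)
G(I, P) = -I/714 (G(I, P) = I/(-714) = I*(-1/714) = -I/714)
√(A(-173, -1115) + G(462, -1654)) = √(65*(-173) - 1/714*462) = √(-11245 - 11/17) = √(-191176/17) = 2*I*√812498/17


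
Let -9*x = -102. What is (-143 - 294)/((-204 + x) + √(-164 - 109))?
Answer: 757758/336541 + 3933*I*√273/336541 ≈ 2.2516 + 0.19309*I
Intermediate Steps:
x = 34/3 (x = -⅑*(-102) = 34/3 ≈ 11.333)
(-143 - 294)/((-204 + x) + √(-164 - 109)) = (-143 - 294)/((-204 + 34/3) + √(-164 - 109)) = -437/(-578/3 + √(-273)) = -437/(-578/3 + I*√273)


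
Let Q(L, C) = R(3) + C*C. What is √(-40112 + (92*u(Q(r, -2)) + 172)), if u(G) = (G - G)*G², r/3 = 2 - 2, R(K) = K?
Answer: 2*I*√9985 ≈ 199.85*I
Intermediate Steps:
r = 0 (r = 3*(2 - 2) = 3*0 = 0)
Q(L, C) = 3 + C² (Q(L, C) = 3 + C*C = 3 + C²)
u(G) = 0 (u(G) = 0*G² = 0)
√(-40112 + (92*u(Q(r, -2)) + 172)) = √(-40112 + (92*0 + 172)) = √(-40112 + (0 + 172)) = √(-40112 + 172) = √(-39940) = 2*I*√9985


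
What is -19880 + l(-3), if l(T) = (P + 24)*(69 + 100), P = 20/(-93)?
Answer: -1475012/93 ≈ -15860.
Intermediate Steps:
P = -20/93 (P = 20*(-1/93) = -20/93 ≈ -0.21505)
l(T) = 373828/93 (l(T) = (-20/93 + 24)*(69 + 100) = (2212/93)*169 = 373828/93)
-19880 + l(-3) = -19880 + 373828/93 = -1475012/93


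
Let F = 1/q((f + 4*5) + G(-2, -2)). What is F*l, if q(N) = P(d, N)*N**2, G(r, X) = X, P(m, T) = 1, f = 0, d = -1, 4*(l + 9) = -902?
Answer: -469/648 ≈ -0.72377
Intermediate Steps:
l = -469/2 (l = -9 + (1/4)*(-902) = -9 - 451/2 = -469/2 ≈ -234.50)
q(N) = N**2 (q(N) = 1*N**2 = N**2)
F = 1/324 (F = 1/(((0 + 4*5) - 2)**2) = 1/(((0 + 20) - 2)**2) = 1/((20 - 2)**2) = 1/(18**2) = 1/324 ≈ 0.0030864)
F*l = (1/324)*(-469/2) = -469/648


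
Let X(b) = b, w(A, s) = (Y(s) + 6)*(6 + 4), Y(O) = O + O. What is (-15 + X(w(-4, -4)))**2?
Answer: 1225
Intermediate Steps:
Y(O) = 2*O
w(A, s) = 60 + 20*s (w(A, s) = (2*s + 6)*(6 + 4) = (6 + 2*s)*10 = 60 + 20*s)
(-15 + X(w(-4, -4)))**2 = (-15 + (60 + 20*(-4)))**2 = (-15 + (60 - 80))**2 = (-15 - 20)**2 = (-35)**2 = 1225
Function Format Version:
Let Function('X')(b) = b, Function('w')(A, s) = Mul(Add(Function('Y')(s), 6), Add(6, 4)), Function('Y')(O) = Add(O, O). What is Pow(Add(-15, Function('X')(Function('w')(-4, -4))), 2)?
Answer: 1225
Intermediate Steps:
Function('Y')(O) = Mul(2, O)
Function('w')(A, s) = Add(60, Mul(20, s)) (Function('w')(A, s) = Mul(Add(Mul(2, s), 6), Add(6, 4)) = Mul(Add(6, Mul(2, s)), 10) = Add(60, Mul(20, s)))
Pow(Add(-15, Function('X')(Function('w')(-4, -4))), 2) = Pow(Add(-15, Add(60, Mul(20, -4))), 2) = Pow(Add(-15, Add(60, -80)), 2) = Pow(Add(-15, -20), 2) = Pow(-35, 2) = 1225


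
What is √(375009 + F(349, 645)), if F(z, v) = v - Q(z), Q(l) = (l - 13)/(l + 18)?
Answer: 3*√5621815366/367 ≈ 612.91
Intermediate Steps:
Q(l) = (-13 + l)/(18 + l)
F(z, v) = v - (-13 + z)/(18 + z)
√(375009 + F(349, 645)) = √(375009 + (13 - 1*349 + 645*(18 + 349))/(18 + 349)) = √(375009 + (13 - 349 + 645*367)/367) = √(375009 + (13 - 349 + 236715)/367) = √(375009 + (1/367)*236379) = √(375009 + 236379/367) = √(137864682/367) = 3*√5621815366/367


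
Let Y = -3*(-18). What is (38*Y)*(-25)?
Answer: -51300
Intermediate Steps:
Y = 54
(38*Y)*(-25) = (38*54)*(-25) = 2052*(-25) = -51300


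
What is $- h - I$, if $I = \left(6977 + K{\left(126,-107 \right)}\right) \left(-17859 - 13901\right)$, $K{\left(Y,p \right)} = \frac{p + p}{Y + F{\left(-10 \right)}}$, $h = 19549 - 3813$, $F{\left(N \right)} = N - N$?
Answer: $\frac{13955750072}{63} \approx 2.2152 \cdot 10^{8}$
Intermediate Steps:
$F{\left(N \right)} = 0$
$h = 15736$ ($h = 19549 - 3813 = 15736$)
$K{\left(Y,p \right)} = \frac{2 p}{Y}$ ($K{\left(Y,p \right)} = \frac{p + p}{Y + 0} = \frac{2 p}{Y}$)
$I = - \frac{13956741440}{63}$ ($I = \left(6977 + 2 \left(-107\right) \frac{1}{126}\right) \left(-17859 - 13901\right) = \left(6977 + 2 \left(-107\right) \frac{1}{126}\right) \left(-31760\right) = \left(6977 - \frac{107}{63}\right) \left(-31760\right) = \frac{439444}{63} \left(-31760\right) = - \frac{13956741440}{63} \approx -2.2154 \cdot 10^{8}$)
$- h - I = \left(-1\right) 15736 - - \frac{13956741440}{63} = -15736 + \frac{13956741440}{63} = \frac{13955750072}{63}$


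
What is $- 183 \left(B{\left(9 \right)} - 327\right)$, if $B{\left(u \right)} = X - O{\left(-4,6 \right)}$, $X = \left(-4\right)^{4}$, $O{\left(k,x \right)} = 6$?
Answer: $14091$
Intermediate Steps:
$X = 256$
$B{\left(u \right)} = 250$ ($B{\left(u \right)} = 256 - 6 = 250$)
$- 183 \left(B{\left(9 \right)} - 327\right) = - 183 \left(250 - 327\right) = \left(-183\right) \left(-77\right) = 14091$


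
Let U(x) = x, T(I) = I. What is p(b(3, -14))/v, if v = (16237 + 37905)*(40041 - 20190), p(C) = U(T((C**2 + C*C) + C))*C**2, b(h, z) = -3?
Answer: 45/358257614 ≈ 1.2561e-7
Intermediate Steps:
p(C) = C**2*(C + 2*C**2) (p(C) = ((C**2 + C*C) + C)*C**2 = ((C**2 + C**2) + C)*C**2 = (2*C**2 + C)*C**2 = (C + 2*C**2)*C**2 = C**2*(C + 2*C**2))
v = 1074772842 (v = 54142*19851 = 1074772842)
p(b(3, -14))/v = ((-3)**3*(1 + 2*(-3)))/1074772842 = -27*(1 - 6)*(1/1074772842) = -27*(-5)*(1/1074772842) = 135*(1/1074772842) = 45/358257614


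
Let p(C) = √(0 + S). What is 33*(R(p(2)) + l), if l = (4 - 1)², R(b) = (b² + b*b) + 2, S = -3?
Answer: 165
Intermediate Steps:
p(C) = I*√3 (p(C) = √(0 - 3) = √(-3) = I*√3)
R(b) = 2 + 2*b² (R(b) = (b² + b²) + 2 = 2*b² + 2 = 2 + 2*b²)
l = 9 (l = 3² = 9)
33*(R(p(2)) + l) = 33*((2 + 2*(I*√3)²) + 9) = 33*((2 + 2*(-3)) + 9) = 33*((2 - 6) + 9) = 33*(-4 + 9) = 33*5 = 165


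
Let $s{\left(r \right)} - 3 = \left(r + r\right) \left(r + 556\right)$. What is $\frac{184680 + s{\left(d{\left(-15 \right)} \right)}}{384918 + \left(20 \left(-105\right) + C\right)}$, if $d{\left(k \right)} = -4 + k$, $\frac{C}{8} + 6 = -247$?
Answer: $\frac{164277}{380794} \approx 0.43141$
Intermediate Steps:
$C = -2024$ ($C = -48 + 8 \left(-247\right) = -48 - 1976 = -2024$)
$s{\left(r \right)} = 3 + 2 r \left(556 + r\right)$ ($s{\left(r \right)} = 3 + \left(r + r\right) \left(r + 556\right) = 3 + 2 r \left(556 + r\right)$)
$\frac{184680 + s{\left(d{\left(-15 \right)} \right)}}{384918 + \left(20 \left(-105\right) + C\right)} = \frac{184680 + \left(3 + 2 \left(-4 - 15\right)^{2} + 1112 \left(-4 - 15\right)\right)}{384918 + \left(20 \left(-105\right) - 2024\right)} = \frac{184680 + \left(3 + 2 \left(-19\right)^{2} + 1112 \left(-19\right)\right)}{384918 - 4124} = \frac{184680 + \left(3 + 2 \cdot 361 - 21128\right)}{384918 - 4124} = \frac{184680 + \left(3 + 722 - 21128\right)}{380794} = \left(184680 - 20403\right) \frac{1}{380794} = 164277 \cdot \frac{1}{380794} = \frac{164277}{380794}$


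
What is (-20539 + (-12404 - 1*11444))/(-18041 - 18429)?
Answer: 6341/5210 ≈ 1.2171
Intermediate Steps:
(-20539 + (-12404 - 1*11444))/(-18041 - 18429) = (-20539 + (-12404 - 11444))/(-36470) = (-20539 - 23848)*(-1/36470) = -44387*(-1/36470) = 6341/5210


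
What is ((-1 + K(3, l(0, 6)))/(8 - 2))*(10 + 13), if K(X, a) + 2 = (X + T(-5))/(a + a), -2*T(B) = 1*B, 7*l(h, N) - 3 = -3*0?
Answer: 943/72 ≈ 13.097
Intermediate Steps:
l(h, N) = 3/7 (l(h, N) = 3/7 + (-3*0)/7 = 3/7 + (⅐)*0 = 3/7 + 0 = 3/7)
T(B) = -B/2
K(X, a) = -2 + (5/2 + X)/(2*a) (K(X, a) = -2 + (X - ½*(-5))/(a + a) = -2 + (X + 5/2)/((2*a)) = -2 + (5/2 + X)*(1/(2*a)) = -2 + (5/2 + X)/(2*a))
((-1 + K(3, l(0, 6)))/(8 - 2))*(10 + 13) = ((-1 + (5 - 8*3/7 + 2*3)/(4*(3/7)))/(8 - 2))*(10 + 13) = ((-1 + (¼)*(7/3)*(5 - 24/7 + 6))/6)*23 = ((-1 + (¼)*(7/3)*(53/7))*(⅙))*23 = ((-1 + 53/12)*(⅙))*23 = ((41/12)*(⅙))*23 = (41/72)*23 = 943/72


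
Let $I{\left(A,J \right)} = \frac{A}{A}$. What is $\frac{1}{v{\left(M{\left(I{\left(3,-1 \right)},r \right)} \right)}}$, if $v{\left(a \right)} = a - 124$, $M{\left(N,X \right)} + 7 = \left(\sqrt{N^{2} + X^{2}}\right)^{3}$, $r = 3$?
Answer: $- \frac{131}{16161} - \frac{10 \sqrt{10}}{16161} \approx -0.010063$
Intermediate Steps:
$I{\left(A,J \right)} = 1$
$M{\left(N,X \right)} = -7 + \left(N^{2} + X^{2}\right)^{\frac{3}{2}}$ ($M{\left(N,X \right)} = -7 + \left(\sqrt{N^{2} + X^{2}}\right)^{3} = -7 + \left(N^{2} + X^{2}\right)^{\frac{3}{2}}$)
$v{\left(a \right)} = -124 + a$ ($v{\left(a \right)} = a - 124 = -124 + a$)
$\frac{1}{v{\left(M{\left(I{\left(3,-1 \right)},r \right)} \right)}} = \frac{1}{-124 - \left(7 - \left(1^{2} + 3^{2}\right)^{\frac{3}{2}}\right)} = \frac{1}{-124 - \left(7 - \left(1 + 9\right)^{\frac{3}{2}}\right)} = \frac{1}{-124 - \left(7 - 10^{\frac{3}{2}}\right)} = \frac{1}{-124 - \left(7 - 10 \sqrt{10}\right)} = \frac{1}{-131 + 10 \sqrt{10}}$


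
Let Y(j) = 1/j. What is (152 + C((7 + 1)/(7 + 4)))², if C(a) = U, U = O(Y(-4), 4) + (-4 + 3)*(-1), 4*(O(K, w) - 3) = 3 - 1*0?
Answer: 393129/16 ≈ 24571.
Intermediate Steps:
O(K, w) = 15/4 (O(K, w) = 3 + (3 - 1*0)/4 = 3 + (3 + 0)/4 = 3 + (¼)*3 = 3 + ¾ = 15/4)
U = 19/4 (U = 15/4 + (-4 + 3)*(-1) = 15/4 - 1*(-1) = 15/4 + 1 = 19/4 ≈ 4.7500)
C(a) = 19/4
(152 + C((7 + 1)/(7 + 4)))² = (152 + 19/4)² = (627/4)² = 393129/16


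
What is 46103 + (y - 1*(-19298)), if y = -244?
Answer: 65157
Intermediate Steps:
46103 + (y - 1*(-19298)) = 46103 + (-244 - 1*(-19298)) = 46103 + (-244 + 19298) = 46103 + 19054 = 65157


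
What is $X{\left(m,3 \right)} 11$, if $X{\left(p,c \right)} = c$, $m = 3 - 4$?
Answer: $33$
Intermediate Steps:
$m = -1$ ($m = 3 - 4 = -1$)
$X{\left(m,3 \right)} 11 = 3 \cdot 11 = 33$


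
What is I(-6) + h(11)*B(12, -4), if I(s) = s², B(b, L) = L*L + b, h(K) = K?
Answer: 344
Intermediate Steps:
B(b, L) = b + L² (B(b, L) = L² + b = b + L²)
I(-6) + h(11)*B(12, -4) = (-6)² + 11*(12 + (-4)²) = 36 + 11*(12 + 16) = 36 + 11*28 = 36 + 308 = 344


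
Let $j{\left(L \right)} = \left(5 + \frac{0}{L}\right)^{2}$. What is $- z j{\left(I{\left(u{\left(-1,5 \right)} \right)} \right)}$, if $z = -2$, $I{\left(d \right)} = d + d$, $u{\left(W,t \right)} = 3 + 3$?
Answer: $50$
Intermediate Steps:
$u{\left(W,t \right)} = 6$
$I{\left(d \right)} = 2 d$
$j{\left(L \right)} = 25$ ($j{\left(L \right)} = \left(5 + 0\right)^{2} = 5^{2} = 25$)
$- z j{\left(I{\left(u{\left(-1,5 \right)} \right)} \right)} = \left(-1\right) \left(-2\right) 25 = 2 \cdot 25 = 50$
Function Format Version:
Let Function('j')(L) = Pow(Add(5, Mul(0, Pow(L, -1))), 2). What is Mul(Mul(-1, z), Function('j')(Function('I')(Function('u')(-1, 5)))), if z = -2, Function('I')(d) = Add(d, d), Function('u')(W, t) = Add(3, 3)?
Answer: 50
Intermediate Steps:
Function('u')(W, t) = 6
Function('I')(d) = Mul(2, d)
Function('j')(L) = 25 (Function('j')(L) = Pow(Add(5, 0), 2) = Pow(5, 2) = 25)
Mul(Mul(-1, z), Function('j')(Function('I')(Function('u')(-1, 5)))) = Mul(Mul(-1, -2), 25) = Mul(2, 25) = 50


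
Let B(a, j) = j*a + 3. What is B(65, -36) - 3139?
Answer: -5476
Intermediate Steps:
B(a, j) = 3 + a*j (B(a, j) = a*j + 3 = 3 + a*j)
B(65, -36) - 3139 = (3 + 65*(-36)) - 3139 = (3 - 2340) - 3139 = -2337 - 3139 = -5476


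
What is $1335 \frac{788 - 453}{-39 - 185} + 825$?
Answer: $- \frac{262425}{224} \approx -1171.5$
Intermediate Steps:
$1335 \frac{788 - 453}{-39 - 185} + 825 = 1335 \frac{335}{-224} + 825 = 1335 \cdot 335 \left(- \frac{1}{224}\right) + 825 = 1335 \left(- \frac{335}{224}\right) + 825 = - \frac{447225}{224} + 825 = - \frac{262425}{224}$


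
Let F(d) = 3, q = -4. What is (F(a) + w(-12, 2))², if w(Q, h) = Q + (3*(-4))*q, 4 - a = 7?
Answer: 1521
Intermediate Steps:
a = -3 (a = 4 - 1*7 = 4 - 7 = -3)
w(Q, h) = 48 + Q (w(Q, h) = Q + (3*(-4))*(-4) = Q - 12*(-4) = Q + 48 = 48 + Q)
(F(a) + w(-12, 2))² = (3 + (48 - 12))² = (3 + 36)² = 39² = 1521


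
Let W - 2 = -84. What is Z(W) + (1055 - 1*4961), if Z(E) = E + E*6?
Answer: -4480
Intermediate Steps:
W = -82 (W = 2 - 84 = -82)
Z(E) = 7*E (Z(E) = E + 6*E = 7*E)
Z(W) + (1055 - 1*4961) = 7*(-82) + (1055 - 1*4961) = -574 + (1055 - 4961) = -574 - 3906 = -4480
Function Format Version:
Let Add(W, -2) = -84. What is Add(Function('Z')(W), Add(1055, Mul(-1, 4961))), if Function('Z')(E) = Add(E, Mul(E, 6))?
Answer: -4480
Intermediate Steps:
W = -82 (W = Add(2, -84) = -82)
Function('Z')(E) = Mul(7, E) (Function('Z')(E) = Add(E, Mul(6, E)) = Mul(7, E))
Add(Function('Z')(W), Add(1055, Mul(-1, 4961))) = Add(Mul(7, -82), Add(1055, Mul(-1, 4961))) = Add(-574, Add(1055, -4961)) = Add(-574, -3906) = -4480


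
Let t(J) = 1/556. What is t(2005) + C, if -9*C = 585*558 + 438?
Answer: -60579533/1668 ≈ -36319.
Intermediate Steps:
t(J) = 1/556
C = -108956/3 (C = -(585*558 + 438)/9 = -(326430 + 438)/9 = -⅑*326868 = -108956/3 ≈ -36319.)
t(2005) + C = 1/556 - 108956/3 = -60579533/1668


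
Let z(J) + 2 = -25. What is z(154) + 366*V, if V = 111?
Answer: 40599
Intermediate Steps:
z(J) = -27 (z(J) = -2 - 25 = -27)
z(154) + 366*V = -27 + 366*111 = -27 + 40626 = 40599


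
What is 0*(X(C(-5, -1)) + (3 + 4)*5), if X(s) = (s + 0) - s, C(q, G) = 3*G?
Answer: 0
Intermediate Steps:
X(s) = 0 (X(s) = s - s = 0)
0*(X(C(-5, -1)) + (3 + 4)*5) = 0*(0 + (3 + 4)*5) = 0*(0 + 7*5) = 0*(0 + 35) = 0*35 = 0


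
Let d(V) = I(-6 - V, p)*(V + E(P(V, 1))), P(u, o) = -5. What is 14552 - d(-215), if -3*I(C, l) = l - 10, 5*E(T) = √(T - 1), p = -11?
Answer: 16057 - 7*I*√6/5 ≈ 16057.0 - 3.4293*I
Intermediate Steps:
E(T) = √(-1 + T)/5 (E(T) = √(T - 1)/5 = √(-1 + T)/5)
I(C, l) = 10/3 - l/3 (I(C, l) = -(l - 10)/3 = -(-10 + l)/3 = 10/3 - l/3)
d(V) = 7*V + 7*I*√6/5 (d(V) = (10/3 - ⅓*(-11))*(V + √(-1 - 5)/5) = (10/3 + 11/3)*(V + √(-6)/5) = 7*(V + (I*√6)/5) = 7*(V + I*√6/5) = 7*V + 7*I*√6/5)
14552 - d(-215) = 14552 - (7*(-215) + 7*I*√6/5) = 14552 - (-1505 + 7*I*√6/5) = 14552 + (1505 - 7*I*√6/5) = 16057 - 7*I*√6/5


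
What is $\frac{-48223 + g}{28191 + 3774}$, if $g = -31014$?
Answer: $- \frac{79237}{31965} \approx -2.4789$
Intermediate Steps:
$\frac{-48223 + g}{28191 + 3774} = \frac{-48223 - 31014}{28191 + 3774} = - \frac{79237}{31965}$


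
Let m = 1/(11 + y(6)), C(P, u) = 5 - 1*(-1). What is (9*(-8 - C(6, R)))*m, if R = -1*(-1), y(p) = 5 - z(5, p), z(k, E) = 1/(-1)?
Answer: -126/17 ≈ -7.4118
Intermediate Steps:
z(k, E) = -1
y(p) = 6 (y(p) = 5 - 1*(-1) = 5 + 1 = 6)
R = 1
C(P, u) = 6 (C(P, u) = 5 + 1 = 6)
m = 1/17 (m = 1/(11 + 6) = 1/17 ≈ 0.058824)
(9*(-8 - C(6, R)))*m = (9*(-8 - 1*6))*(1/17) = (9*(-8 - 6))*(1/17) = (9*(-14))*(1/17) = -126*1/17 = -126/17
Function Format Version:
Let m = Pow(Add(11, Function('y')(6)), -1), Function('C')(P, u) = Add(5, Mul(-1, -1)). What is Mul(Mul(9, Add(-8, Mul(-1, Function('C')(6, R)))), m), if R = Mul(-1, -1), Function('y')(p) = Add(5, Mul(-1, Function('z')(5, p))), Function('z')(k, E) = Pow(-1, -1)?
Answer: Rational(-126, 17) ≈ -7.4118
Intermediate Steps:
Function('z')(k, E) = -1
Function('y')(p) = 6 (Function('y')(p) = Add(5, Mul(-1, -1)) = Add(5, 1) = 6)
R = 1
Function('C')(P, u) = 6 (Function('C')(P, u) = Add(5, 1) = 6)
m = Rational(1, 17) (m = Pow(Add(11, 6), -1) = Pow(17, -1) = Rational(1, 17) ≈ 0.058824)
Mul(Mul(9, Add(-8, Mul(-1, Function('C')(6, R)))), m) = Mul(Mul(9, Add(-8, Mul(-1, 6))), Rational(1, 17)) = Mul(Mul(9, Add(-8, -6)), Rational(1, 17)) = Mul(Mul(9, -14), Rational(1, 17)) = Mul(-126, Rational(1, 17)) = Rational(-126, 17)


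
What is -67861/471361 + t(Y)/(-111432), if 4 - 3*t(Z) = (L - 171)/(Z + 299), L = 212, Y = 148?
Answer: -10141313870299/70435621294632 ≈ -0.14398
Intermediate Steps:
t(Z) = 4/3 - 41/(3*(299 + Z)) (t(Z) = 4/3 - (212 - 171)/(3*(Z + 299)) = 4/3 - 41/(3*(299 + Z)))
-67861/471361 + t(Y)/(-111432) = -67861/471361 + ((1155 + 4*148)/(3*(299 + 148)))/(-111432) = -67861*1/471361 + ((⅓)*(1155 + 592)/447)*(-1/111432) = -67861/471361 + ((⅓)*(1/447)*1747)*(-1/111432) = -67861/471361 + (1747/1341)*(-1/111432) = -67861/471361 - 1747/149430312 = -10141313870299/70435621294632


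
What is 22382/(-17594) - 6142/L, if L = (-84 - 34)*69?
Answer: -975946/1884873 ≈ -0.51778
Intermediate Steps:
L = -8142 (L = -118*69 = -8142)
22382/(-17594) - 6142/L = 22382/(-17594) - 6142/(-8142) = 22382*(-1/17594) - 6142*(-1/8142) = -589/463 + 3071/4071 = -975946/1884873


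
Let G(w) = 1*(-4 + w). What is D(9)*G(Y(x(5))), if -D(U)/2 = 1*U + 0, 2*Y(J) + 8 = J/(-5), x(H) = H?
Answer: 153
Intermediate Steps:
Y(J) = -4 - J/10 (Y(J) = -4 + (J/(-5))/2 = -4 + (J*(-1/5))/2 = -4 + (-J/5)/2 = -4 - J/10)
G(w) = -4 + w
D(U) = -2*U (D(U) = -2*(1*U + 0) = -2*(U + 0) = -2*U)
D(9)*G(Y(x(5))) = (-2*9)*(-4 + (-4 - 1/10*5)) = -18*(-4 + (-4 - 1/2)) = -18*(-4 - 9/2) = -18*(-17/2) = 153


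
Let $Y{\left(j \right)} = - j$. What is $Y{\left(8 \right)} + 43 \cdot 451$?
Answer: $19385$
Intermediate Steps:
$Y{\left(8 \right)} + 43 \cdot 451 = \left(-1\right) 8 + 43 \cdot 451 = -8 + 19393 = 19385$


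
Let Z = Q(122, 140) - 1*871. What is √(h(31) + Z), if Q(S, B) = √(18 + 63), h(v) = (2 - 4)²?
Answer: I*√858 ≈ 29.292*I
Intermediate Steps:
h(v) = 4 (h(v) = (-2)² = 4)
Q(S, B) = 9 (Q(S, B) = √81 = 9)
Z = -862 (Z = 9 - 1*871 = 9 - 871 = -862)
√(h(31) + Z) = √(4 - 862) = √(-858) = I*√858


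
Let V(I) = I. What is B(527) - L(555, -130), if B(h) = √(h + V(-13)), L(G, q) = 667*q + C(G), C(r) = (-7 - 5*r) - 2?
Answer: 89494 + √514 ≈ 89517.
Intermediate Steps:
C(r) = -9 - 5*r
L(G, q) = -9 - 5*G + 667*q (L(G, q) = 667*q + (-9 - 5*G) = -9 - 5*G + 667*q)
B(h) = √(-13 + h) (B(h) = √(h - 13) = √(-13 + h))
B(527) - L(555, -130) = √(-13 + 527) - (-9 - 5*555 + 667*(-130)) = √514 - (-9 - 2775 - 86710) = √514 - 1*(-89494) = √514 + 89494 = 89494 + √514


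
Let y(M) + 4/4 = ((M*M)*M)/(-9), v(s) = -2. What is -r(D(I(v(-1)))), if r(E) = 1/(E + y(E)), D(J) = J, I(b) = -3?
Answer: 1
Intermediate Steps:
y(M) = -1 - M³/9 (y(M) = -1 + ((M*M)*M)/(-9) = -1 + (M²*M)*(-⅑) = -1 + M³*(-⅑) = -1 - M³/9)
r(E) = 1/(-1 + E - E³/9) (r(E) = 1/(E + (-1 - E³/9)) = 1/(-1 + E - E³/9))
-r(D(I(v(-1)))) = -(-9)/(9 + (-3)³ - 9*(-3)) = -(-9)/(9 - 27 + 27) = -(-9)/9 = -1*(-1) = 1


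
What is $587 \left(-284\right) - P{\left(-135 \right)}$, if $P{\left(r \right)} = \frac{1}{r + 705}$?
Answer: $- \frac{95023561}{570} \approx -1.6671 \cdot 10^{5}$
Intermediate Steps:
$P{\left(r \right)} = \frac{1}{705 + r}$
$587 \left(-284\right) - P{\left(-135 \right)} = 587 \left(-284\right) - \frac{1}{705 - 135} = -166708 - \frac{1}{570} = - \frac{95023561}{570}$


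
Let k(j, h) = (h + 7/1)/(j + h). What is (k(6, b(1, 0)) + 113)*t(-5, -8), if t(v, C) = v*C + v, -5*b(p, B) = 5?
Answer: 3997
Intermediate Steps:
b(p, B) = -1 (b(p, B) = -1/5*5 = -1)
k(j, h) = (7 + h)/(h + j) (k(j, h) = (h + 7*1)/(h + j) = (h + 7)/(h + j) = (7 + h)/(h + j))
t(v, C) = v + C*v (t(v, C) = C*v + v = v + C*v)
(k(6, b(1, 0)) + 113)*t(-5, -8) = ((7 - 1)/(-1 + 6) + 113)*(-5*(1 - 8)) = (6/5 + 113)*(-5*(-7)) = ((1/5)*6 + 113)*35 = (6/5 + 113)*35 = (571/5)*35 = 3997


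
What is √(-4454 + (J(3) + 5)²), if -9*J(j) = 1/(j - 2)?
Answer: I*√358838/9 ≈ 66.559*I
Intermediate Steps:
J(j) = -1/(9*(-2 + j)) (J(j) = -1/(9*(j - 2)) = -1/(9*(-2 + j)))
√(-4454 + (J(3) + 5)²) = √(-4454 + (-1/(-18 + 9*3) + 5)²) = √(-4454 + (-1/(-18 + 27) + 5)²) = √(-4454 + (-1/9 + 5)²) = √(-4454 + (-1*⅑ + 5)²) = √(-4454 + (-⅑ + 5)²) = √(-4454 + (44/9)²) = √(-4454 + 1936/81) = √(-358838/81) = I*√358838/9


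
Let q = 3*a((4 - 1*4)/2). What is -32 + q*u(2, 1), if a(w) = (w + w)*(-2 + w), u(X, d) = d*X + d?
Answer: -32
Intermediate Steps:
u(X, d) = d + X*d (u(X, d) = X*d + d = d + X*d)
a(w) = 2*w*(-2 + w) (a(w) = (2*w)*(-2 + w) = 2*w*(-2 + w))
q = 0 (q = 3*(2*((4 - 1*4)/2)*(-2 + (4 - 1*4)/2)) = 3*(2*((4 - 4)*(½))*(-2 + (4 - 4)*(½))) = 3*(2*(0*(½))*(-2 + 0*(½))) = 3*(2*0*(-2 + 0)) = 3*(2*0*(-2)) = 3*0 = 0)
-32 + q*u(2, 1) = -32 + 0*(1*(1 + 2)) = -32 + 0*(1*3) = -32 + 0*3 = -32 + 0 = -32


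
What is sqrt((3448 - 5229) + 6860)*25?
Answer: 25*sqrt(5079) ≈ 1781.7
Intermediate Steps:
sqrt((3448 - 5229) + 6860)*25 = sqrt(-1781 + 6860)*25 = sqrt(5079)*25 = 25*sqrt(5079)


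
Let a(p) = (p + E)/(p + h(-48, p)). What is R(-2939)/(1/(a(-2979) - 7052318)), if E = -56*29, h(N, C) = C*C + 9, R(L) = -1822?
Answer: 113992399885622182/8871471 ≈ 1.2849e+10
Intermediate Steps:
h(N, C) = 9 + C² (h(N, C) = C² + 9 = 9 + C²)
E = -1624
a(p) = (-1624 + p)/(9 + p + p²) (a(p) = (p - 1624)/(p + (9 + p²)) = (-1624 + p)/(9 + p + p²))
R(-2939)/(1/(a(-2979) - 7052318)) = -(-12849323396 + 1822*(-1624 - 2979)/(9 - 2979 + (-2979)²)) = -(-12849323396 - 8386666/(9 - 2979 + 8874441)) = -1822/(1/(-4603/8871471 - 7052318)) = -1822/(1/(-62564434624381/8871471)) = -1822/(-8871471/62564434624381) = -1822*(-62564434624381/8871471) = 113992399885622182/8871471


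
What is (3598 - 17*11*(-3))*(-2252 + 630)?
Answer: -6745898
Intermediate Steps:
(3598 - 17*11*(-3))*(-2252 + 630) = (3598 - 187*(-3))*(-1622) = (3598 + 561)*(-1622) = 4159*(-1622) = -6745898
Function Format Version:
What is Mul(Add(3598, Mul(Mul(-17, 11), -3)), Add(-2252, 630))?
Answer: -6745898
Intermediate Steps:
Mul(Add(3598, Mul(Mul(-17, 11), -3)), Add(-2252, 630)) = Mul(Add(3598, Mul(-187, -3)), -1622) = Mul(Add(3598, 561), -1622) = Mul(4159, -1622) = -6745898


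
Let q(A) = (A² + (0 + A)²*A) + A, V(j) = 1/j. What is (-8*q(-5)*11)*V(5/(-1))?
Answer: -1848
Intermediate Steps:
q(A) = A + A² + A³ (q(A) = (A² + A²*A) + A = (A² + A³) + A = A + A² + A³)
(-8*q(-5)*11)*V(5/(-1)) = (-(-40)*(1 - 5 + (-5)²)*11)/((5/(-1))) = (-(-40)*(1 - 5 + 25)*11)/((5*(-1))) = (-(-40)*21*11)/(-5) = (-8*(-105)*11)*(-⅕) = (840*11)*(-⅕) = 9240*(-⅕) = -1848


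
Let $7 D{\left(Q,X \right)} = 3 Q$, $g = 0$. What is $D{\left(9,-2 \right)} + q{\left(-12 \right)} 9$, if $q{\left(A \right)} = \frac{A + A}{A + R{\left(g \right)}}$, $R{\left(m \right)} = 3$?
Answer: $\frac{195}{7} \approx 27.857$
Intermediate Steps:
$q{\left(A \right)} = \frac{2 A}{3 + A}$ ($q{\left(A \right)} = \frac{A + A}{A + 3} = \frac{2 A}{3 + A}$)
$D{\left(Q,X \right)} = \frac{3 Q}{7}$
$D{\left(9,-2 \right)} + q{\left(-12 \right)} 9 = \frac{3}{7} \cdot 9 + 2 \left(-12\right) \frac{1}{3 - 12} \cdot 9 = \frac{27}{7} + 2 \left(-12\right) \frac{1}{-9} \cdot 9 = \frac{27}{7} + 2 \left(-12\right) \left(- \frac{1}{9}\right) 9 = \frac{27}{7} + \frac{8}{3} \cdot 9 = \frac{27}{7} + 24 = \frac{195}{7}$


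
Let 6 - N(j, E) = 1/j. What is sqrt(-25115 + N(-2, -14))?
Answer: I*sqrt(100434)/2 ≈ 158.46*I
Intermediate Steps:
N(j, E) = 6 - 1/j
sqrt(-25115 + N(-2, -14)) = sqrt(-25115 + (6 - 1/(-2))) = sqrt(-25115 + (6 - 1*(-1/2))) = sqrt(-25115 + (6 + 1/2)) = sqrt(-25115 + 13/2) = sqrt(-50217/2) = I*sqrt(100434)/2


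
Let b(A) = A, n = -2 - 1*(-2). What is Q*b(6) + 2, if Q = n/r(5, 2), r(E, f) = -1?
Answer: 2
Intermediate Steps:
n = 0 (n = -2 + 2 = 0)
Q = 0 (Q = 0/(-1) = 0*(-1) = 0)
Q*b(6) + 2 = 0*6 + 2 = 0 + 2 = 2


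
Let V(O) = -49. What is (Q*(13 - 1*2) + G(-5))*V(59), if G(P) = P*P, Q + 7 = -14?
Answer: 10094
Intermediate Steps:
Q = -21 (Q = -7 - 14 = -21)
G(P) = P²
(Q*(13 - 1*2) + G(-5))*V(59) = (-21*(13 - 1*2) + (-5)²)*(-49) = (-21*(13 - 2) + 25)*(-49) = (-21*11 + 25)*(-49) = (-231 + 25)*(-49) = -206*(-49) = 10094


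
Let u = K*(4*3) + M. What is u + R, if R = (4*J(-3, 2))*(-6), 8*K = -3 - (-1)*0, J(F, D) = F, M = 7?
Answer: 149/2 ≈ 74.500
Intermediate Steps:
K = -3/8 (K = (-3 - (-1)*0)/8 = (-3 - 1*0)/8 = (-3 + 0)/8 = (1/8)*(-3) = -3/8 ≈ -0.37500)
u = 5/2 (u = -3*3/2 + 7 = -3/8*12 + 7 = -9/2 + 7 = 5/2 ≈ 2.5000)
R = 72 (R = (4*(-3))*(-6) = -12*(-6) = 72)
u + R = 5/2 + 72 = 149/2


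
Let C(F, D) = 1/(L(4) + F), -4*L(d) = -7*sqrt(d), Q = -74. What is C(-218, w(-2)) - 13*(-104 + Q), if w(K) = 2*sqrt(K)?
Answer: 992704/429 ≈ 2314.0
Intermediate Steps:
L(d) = 7*sqrt(d)/4 (L(d) = -(-7)*sqrt(d)/4 = 7*sqrt(d)/4)
C(F, D) = 1/(7/2 + F) (C(F, D) = 1/(7*sqrt(4)/4 + F) = 1/((7/4)*2 + F) = 1/(7/2 + F))
C(-218, w(-2)) - 13*(-104 + Q) = 2/(7 + 2*(-218)) - 13*(-104 - 74) = 2/(7 - 436) - 13*(-178) = 2/(-429) - 1*(-2314) = 2*(-1/429) + 2314 = -2/429 + 2314 = 992704/429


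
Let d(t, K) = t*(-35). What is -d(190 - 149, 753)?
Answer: 1435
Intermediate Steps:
d(t, K) = -35*t
-d(190 - 149, 753) = -(-35)*(190 - 149) = -(-35)*41 = -1*(-1435) = 1435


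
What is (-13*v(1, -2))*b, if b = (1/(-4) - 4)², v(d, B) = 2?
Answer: -3757/8 ≈ -469.63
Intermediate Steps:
b = 289/16 (b = (-¼ - 4)² = (-17/4)² = 289/16 ≈ 18.063)
(-13*v(1, -2))*b = -13*2*(289/16) = -26*289/16 = -3757/8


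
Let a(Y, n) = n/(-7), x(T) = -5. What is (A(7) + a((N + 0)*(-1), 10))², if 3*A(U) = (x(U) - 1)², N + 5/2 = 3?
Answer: 5476/49 ≈ 111.76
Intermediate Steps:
N = ½ (N = -5/2 + 3 = ½ ≈ 0.50000)
a(Y, n) = -n/7 (a(Y, n) = n*(-⅐) = -n/7)
A(U) = 12 (A(U) = (-5 - 1)²/3 = (⅓)*(-6)² = (⅓)*36 = 12)
(A(7) + a((N + 0)*(-1), 10))² = (12 - ⅐*10)² = (12 - 10/7)² = (74/7)² = 5476/49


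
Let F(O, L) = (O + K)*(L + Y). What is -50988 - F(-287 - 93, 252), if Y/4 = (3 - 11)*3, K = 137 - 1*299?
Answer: 33564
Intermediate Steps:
K = -162 (K = 137 - 299 = -162)
Y = -96 (Y = 4*((3 - 11)*3) = 4*(-8*3) = 4*(-24) = -96)
F(O, L) = (-162 + O)*(-96 + L) (F(O, L) = (O - 162)*(L - 96) = (-162 + O)*(-96 + L))
-50988 - F(-287 - 93, 252) = -50988 - (15552 - 162*252 - 96*(-287 - 93) + 252*(-287 - 93)) = -50988 - (15552 - 40824 - 96*(-380) + 252*(-380)) = -50988 - (15552 - 40824 + 36480 - 95760) = -50988 - 1*(-84552) = -50988 + 84552 = 33564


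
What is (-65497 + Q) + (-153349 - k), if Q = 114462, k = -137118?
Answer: 32734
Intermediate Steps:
(-65497 + Q) + (-153349 - k) = (-65497 + 114462) + (-153349 - 1*(-137118)) = 48965 + (-153349 + 137118) = 48965 - 16231 = 32734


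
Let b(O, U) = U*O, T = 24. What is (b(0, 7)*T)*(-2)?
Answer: 0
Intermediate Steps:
b(O, U) = O*U
(b(0, 7)*T)*(-2) = ((0*7)*24)*(-2) = (0*24)*(-2) = 0*(-2) = 0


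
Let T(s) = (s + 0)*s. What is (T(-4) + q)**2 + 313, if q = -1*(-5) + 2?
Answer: 842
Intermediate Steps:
T(s) = s**2 (T(s) = s*s = s**2)
q = 7 (q = 5 + 2 = 7)
(T(-4) + q)**2 + 313 = ((-4)**2 + 7)**2 + 313 = (16 + 7)**2 + 313 = 23**2 + 313 = 529 + 313 = 842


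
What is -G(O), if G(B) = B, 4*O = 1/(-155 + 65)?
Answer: 1/360 ≈ 0.0027778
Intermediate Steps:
O = -1/360 (O = 1/(4*(-155 + 65)) = (¼)/(-90) = (¼)*(-1/90) = -1/360 ≈ -0.0027778)
-G(O) = -1*(-1/360) = 1/360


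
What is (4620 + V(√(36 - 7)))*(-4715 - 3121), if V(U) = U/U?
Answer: -36210156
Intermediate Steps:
V(U) = 1
(4620 + V(√(36 - 7)))*(-4715 - 3121) = (4620 + 1)*(-4715 - 3121) = 4621*(-7836) = -36210156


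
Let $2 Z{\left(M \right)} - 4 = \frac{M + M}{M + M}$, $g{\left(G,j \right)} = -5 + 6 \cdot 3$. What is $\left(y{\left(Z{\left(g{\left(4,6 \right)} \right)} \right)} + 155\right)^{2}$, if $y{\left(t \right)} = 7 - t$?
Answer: $\frac{101761}{4} \approx 25440.0$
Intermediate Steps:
$g{\left(G,j \right)} = 13$ ($g{\left(G,j \right)} = -5 + 18 = 13$)
$Z{\left(M \right)} = \frac{5}{2}$ ($Z{\left(M \right)} = 2 + \frac{\left(M + M\right) \frac{1}{M + M}}{2} = 2 + \frac{2 M \frac{1}{2 M}}{2} = 2 + \frac{1}{2} \cdot 1 = 2 + \frac{1}{2} = \frac{5}{2}$)
$\left(y{\left(Z{\left(g{\left(4,6 \right)} \right)} \right)} + 155\right)^{2} = \left(\left(7 - \frac{5}{2}\right) + 155\right)^{2} = \left(\frac{9}{2} + 155\right)^{2} = \left(\frac{319}{2}\right)^{2} = \frac{101761}{4}$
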